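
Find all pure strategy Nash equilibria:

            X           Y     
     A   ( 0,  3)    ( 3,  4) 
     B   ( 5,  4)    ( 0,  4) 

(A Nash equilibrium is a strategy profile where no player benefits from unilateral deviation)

Nash equilibrium: (A, Y), (B, X)

Work:
Best responses:
  P1 vs X: payoffs [0, 5] → best response B (payoff 5)
  P1 vs Y: payoffs [3, 0] → best response A (payoff 3)
  P2 vs A: payoffs [3, 4] → best response Y (payoff 4)
  P2 vs B: payoffs [4, 4] → best response X/Y (payoff 4)
Mutual best responses: (A,Y), (B,X) → Nash equilibria.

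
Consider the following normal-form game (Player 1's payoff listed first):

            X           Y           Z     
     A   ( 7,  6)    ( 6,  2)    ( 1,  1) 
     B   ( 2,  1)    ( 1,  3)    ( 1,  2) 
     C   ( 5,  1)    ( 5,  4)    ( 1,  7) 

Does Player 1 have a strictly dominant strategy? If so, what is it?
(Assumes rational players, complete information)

No strictly dominant strategy exists for Player 1

Work:
A strategy strictly dominates another if it gives a strictly higher payoff against every opponent action. Compare each pair of P1's strategies column-by-column:
  A vs B: [7 vs 2, 6 vs 1, 1 vs 1] → A does not strictly dominate B (column Z: 1 ≤ 1)
  A vs C: [7 vs 5, 6 vs 5, 1 vs 1] → A does not strictly dominate C (column Z: 1 ≤ 1)
  B vs A: [2 vs 7, 1 vs 6, 1 vs 1] → B does not strictly dominate A (column X: 2 ≤ 7)
  B vs C: [2 vs 5, 1 vs 5, 1 vs 1] → B does not strictly dominate C (column X: 2 ≤ 5)
  C vs A: [5 vs 7, 5 vs 6, 1 vs 1] → C does not strictly dominate A (column X: 5 ≤ 7)
  C vs B: [5 vs 2, 5 vs 1, 1 vs 1] → C does not strictly dominate B (column Z: 1 ≤ 1)
No single strategy strictly dominates all others → no strictly dominant strategy.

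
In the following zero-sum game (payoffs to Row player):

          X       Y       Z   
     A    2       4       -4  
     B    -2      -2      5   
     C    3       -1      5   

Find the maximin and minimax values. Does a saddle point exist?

Maximin = -1, Minimax = 3, Saddle: False

Work:
Row minimums: [-4, -2, -1] → maximin = -1
Column maximums: [3, 4, 5] → minimax = 3
No saddle point (maximin ≠ minimax). Mixed strategy needed.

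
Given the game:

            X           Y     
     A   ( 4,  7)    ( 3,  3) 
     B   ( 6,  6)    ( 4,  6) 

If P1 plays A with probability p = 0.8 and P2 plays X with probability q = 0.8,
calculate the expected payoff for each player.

E[P1] = 4.16, E[P2] = 6.16

Work:
E[P1] = p·q·π₁(A,X) + p·(1-q)·π₁(A,Y) + (1-p)·q·π₁(B,X) + (1-p)·(1-q)·π₁(B,Y)
= 0.8·0.8·4 + 0.8·0.2·3 + 0.2·0.8·6 + 0.2·0.2·4
= 4.16

E[P2] = 6.16 (similar calculation)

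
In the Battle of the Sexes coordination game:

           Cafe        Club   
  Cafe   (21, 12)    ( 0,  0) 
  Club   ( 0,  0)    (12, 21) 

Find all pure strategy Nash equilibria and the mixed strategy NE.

Pure NE: (Cafe, Cafe) and (Club, Club); Mixed NE: p = 0.6364, q = 0.3636

Work:
Check pure NE:
(Cafe, Cafe): (21, 12) - no unilateral deviation beneficial
(Club, Club): (12, 21) - no unilateral deviation beneficial
Mixed NE: P1 plays Cafe with p = 0.6364, P2 plays Cafe with q = 0.3636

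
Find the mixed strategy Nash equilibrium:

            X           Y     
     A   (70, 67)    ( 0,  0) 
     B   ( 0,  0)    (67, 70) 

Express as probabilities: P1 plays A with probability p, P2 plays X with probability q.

p = 0.5109, q = 0.4891

Work:
Find probabilities that make opponent indifferent:
P2 chooses q to make P1 indifferent between A and B
P1 chooses p to make P2 indifferent between X and Y
Mixed NE: P1 plays (A: 0.5109, B: 0.4891), P2 plays (X: 0.4891, Y: 0.5109)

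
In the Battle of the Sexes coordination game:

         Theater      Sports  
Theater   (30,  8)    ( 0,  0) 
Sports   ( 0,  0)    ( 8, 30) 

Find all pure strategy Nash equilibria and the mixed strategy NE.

Pure NE: (Theater, Theater) and (Sports, Sports); Mixed NE: p = 0.7895, q = 0.2105

Work:
Check pure NE:
(Theater, Theater): (30, 8) - no unilateral deviation beneficial
(Sports, Sports): (8, 30) - no unilateral deviation beneficial
Mixed NE: P1 plays Theater with p = 0.7895, P2 plays Theater with q = 0.2105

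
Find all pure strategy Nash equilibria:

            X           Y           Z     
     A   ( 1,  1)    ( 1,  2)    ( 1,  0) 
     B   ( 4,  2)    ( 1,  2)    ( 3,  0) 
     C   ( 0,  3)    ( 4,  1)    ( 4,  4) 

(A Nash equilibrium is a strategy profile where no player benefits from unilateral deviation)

Nash equilibrium: (B, X), (C, Z)

Work:
Best responses:
  P1 vs X: payoffs [1, 4, 0] → best response B (payoff 4)
  P1 vs Y: payoffs [1, 1, 4] → best response C (payoff 4)
  P1 vs Z: payoffs [1, 3, 4] → best response C (payoff 4)
  P2 vs A: payoffs [1, 2, 0] → best response Y (payoff 2)
  P2 vs B: payoffs [2, 2, 0] → best response X/Y (payoff 2)
  P2 vs C: payoffs [3, 1, 4] → best response Z (payoff 4)
Mutual best responses: (B,X), (C,Z) → Nash equilibria.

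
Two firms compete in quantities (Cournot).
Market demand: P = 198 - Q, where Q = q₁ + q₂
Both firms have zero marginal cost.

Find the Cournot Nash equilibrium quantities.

q₁* = q₂* = 66.0; P* = 66.0

Work:
Profit: π_i = P·q_i = (a - q_i - q_j)·q_i
FOC: ∂π_i/∂q_i = a - 2q_i - q_j = 0
Reaction function: q_i = (198 - q_j)/2
Symmetry: q* = 198/3 = 66.0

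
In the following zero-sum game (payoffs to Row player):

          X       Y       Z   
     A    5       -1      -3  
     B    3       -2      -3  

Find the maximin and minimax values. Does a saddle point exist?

Maximin = -3, Minimax = -3, Saddle: True

Work:
Row minimums: [-3, -3] → maximin = -3
Column maximums: [5, -1, -3] → minimax = -3
Saddle point exists! Game value = -3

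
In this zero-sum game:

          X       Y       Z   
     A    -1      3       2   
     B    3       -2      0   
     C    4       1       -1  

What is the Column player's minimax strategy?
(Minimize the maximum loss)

Column should play Z, value = 2

Work:
Column player minimizes Row's maximum payoff:
Column X: max payoff to Row = 4
Column Y: max payoff to Row = 3
Column Z: max payoff to Row = 2
Minimum is 2, achieved by column Z.
Minimax strategy: Z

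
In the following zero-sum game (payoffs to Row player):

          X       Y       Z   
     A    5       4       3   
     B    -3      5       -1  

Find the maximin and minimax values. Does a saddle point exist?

Maximin = 3, Minimax = 3, Saddle: True

Work:
Row minimums: [3, -3] → maximin = 3
Column maximums: [5, 5, 3] → minimax = 3
Saddle point exists! Game value = 3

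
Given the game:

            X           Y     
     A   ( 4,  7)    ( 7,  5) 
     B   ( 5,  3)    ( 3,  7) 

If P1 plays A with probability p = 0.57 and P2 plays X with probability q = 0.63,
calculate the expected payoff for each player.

E[P1] = 4.7445, E[P2] = 5.4946

Work:
E[P1] = p·q·π₁(A,X) + p·(1-q)·π₁(A,Y) + (1-p)·q·π₁(B,X) + (1-p)·(1-q)·π₁(B,Y)
= 0.57·0.63·4 + 0.57·0.37·7 + 0.43·0.63·5 + 0.43·0.37·3
= 4.7445

E[P2] = 5.4946 (similar calculation)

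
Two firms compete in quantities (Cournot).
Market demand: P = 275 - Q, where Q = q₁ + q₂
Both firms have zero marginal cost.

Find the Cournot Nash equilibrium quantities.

q₁* = q₂* = 91.67; P* = 91.67

Work:
Profit: π_i = P·q_i = (a - q_i - q_j)·q_i
FOC: ∂π_i/∂q_i = a - 2q_i - q_j = 0
Reaction function: q_i = (275 - q_j)/2
Symmetry: q* = 275/3 = 91.67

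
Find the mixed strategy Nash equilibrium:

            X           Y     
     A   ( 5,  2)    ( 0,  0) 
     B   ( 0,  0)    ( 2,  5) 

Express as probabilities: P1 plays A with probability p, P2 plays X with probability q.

p = 0.7143, q = 0.2857

Work:
Find probabilities that make opponent indifferent:
P2 chooses q to make P1 indifferent between A and B
P1 chooses p to make P2 indifferent between X and Y
Mixed NE: P1 plays (A: 0.7143, B: 0.2857), P2 plays (X: 0.2857, Y: 0.7143)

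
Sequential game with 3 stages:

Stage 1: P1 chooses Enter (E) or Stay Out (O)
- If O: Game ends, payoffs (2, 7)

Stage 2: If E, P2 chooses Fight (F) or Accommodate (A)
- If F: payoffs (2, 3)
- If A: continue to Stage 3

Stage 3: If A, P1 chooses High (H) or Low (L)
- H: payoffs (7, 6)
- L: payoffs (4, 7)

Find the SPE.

SPE: (E, A, H); Outcome (7, 6)

Work:
Stage 3: P1 chooses H (7 vs 4)
Stage 2: P2: F->3, A->6 (anticipating H). Choose A
Stage 1: P1: O->2, E->7 (anticipating A, H). Choose E
SPE path: E -> A -> H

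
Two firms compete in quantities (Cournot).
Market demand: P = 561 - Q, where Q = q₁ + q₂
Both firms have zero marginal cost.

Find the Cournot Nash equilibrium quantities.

q₁* = q₂* = 187.0; P* = 187.0

Work:
Profit: π_i = P·q_i = (a - q_i - q_j)·q_i
FOC: ∂π_i/∂q_i = a - 2q_i - q_j = 0
Reaction function: q_i = (561 - q_j)/2
Symmetry: q* = 561/3 = 187.0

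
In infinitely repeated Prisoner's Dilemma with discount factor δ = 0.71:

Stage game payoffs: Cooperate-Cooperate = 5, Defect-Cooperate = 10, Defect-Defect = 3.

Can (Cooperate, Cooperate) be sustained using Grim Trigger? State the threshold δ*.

δ* = 0.7143; since δ = 0.71 < 0.7143, cooperation cannot be sustained

Work:
For Grim Trigger:
Cooperate forever: 5/(1-δ)
Defect then punished: 10 + 3·δ/(1-δ)
Need: 5/(1-δ) ≥ 10 + 3·δ/(1-δ)
Solving: δ ≥ (T-R)/(T-P) = (10-5)/(10-3) = 0.7143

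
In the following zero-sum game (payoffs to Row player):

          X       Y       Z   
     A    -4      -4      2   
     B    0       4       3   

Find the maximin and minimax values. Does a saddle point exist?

Maximin = 0, Minimax = 0, Saddle: True

Work:
Row minimums: [-4, 0] → maximin = 0
Column maximums: [0, 4, 3] → minimax = 0
Saddle point exists! Game value = 0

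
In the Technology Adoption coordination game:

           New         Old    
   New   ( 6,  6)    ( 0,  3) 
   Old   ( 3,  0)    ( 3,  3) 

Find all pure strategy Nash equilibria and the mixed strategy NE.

Pure NE: (New, New) and (Old, Old); Mixed NE: p = 0.5, q = 0.5

Work:
Check pure NE:
(New, New): (6, 6) - no unilateral deviation beneficial
(Old, Old): (3, 3) - no unilateral deviation beneficial
Mixed NE: P1 plays New with p = 0.5, P2 plays New with q = 0.5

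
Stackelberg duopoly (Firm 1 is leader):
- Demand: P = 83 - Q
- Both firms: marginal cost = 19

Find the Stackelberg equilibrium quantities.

q₁* (leader) = 32.0, q₂* (follower) = 16.0

Work:
Follower's reaction: q₂ = (a - c - q₁)/2
Leader substitutes: π₁ = q₁·(a - q₁ - (a-c-q₁)/2 - c)
FOC: q₁* = (83 - 19)/2 = 32.00
Then: q₂* = (83 - 19 - 32.0)/2 = 16.00
Leader has first-mover advantage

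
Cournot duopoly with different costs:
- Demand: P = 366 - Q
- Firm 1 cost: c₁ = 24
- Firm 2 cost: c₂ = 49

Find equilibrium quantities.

q₁* = 122.33, q₂* = 97.33

Work:
Reaction: q₁ = (366 - 24 - q₂)/2
Reaction: q₂ = (366 - 49 - q₁)/2
Solve simultaneously:
q₁* = (366 - 2×24 + 49)/3 = 122.33
q₂* = (366 - 2×49 + 24)/3 = 97.33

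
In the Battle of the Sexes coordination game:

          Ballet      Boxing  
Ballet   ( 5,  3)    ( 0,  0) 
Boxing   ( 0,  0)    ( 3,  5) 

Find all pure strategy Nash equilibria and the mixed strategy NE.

Pure NE: (Ballet, Ballet) and (Boxing, Boxing); Mixed NE: p = 0.625, q = 0.375

Work:
Check pure NE:
(Ballet, Ballet): (5, 3) - no unilateral deviation beneficial
(Boxing, Boxing): (3, 5) - no unilateral deviation beneficial
Mixed NE: P1 plays Ballet with p = 0.625, P2 plays Ballet with q = 0.375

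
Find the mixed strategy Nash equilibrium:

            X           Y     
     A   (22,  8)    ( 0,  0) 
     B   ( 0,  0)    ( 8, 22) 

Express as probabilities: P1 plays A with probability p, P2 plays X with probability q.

p = 0.7333, q = 0.2667

Work:
Find probabilities that make opponent indifferent:
P2 chooses q to make P1 indifferent between A and B
P1 chooses p to make P2 indifferent between X and Y
Mixed NE: P1 plays (A: 0.7333, B: 0.2667), P2 plays (X: 0.2667, Y: 0.7333)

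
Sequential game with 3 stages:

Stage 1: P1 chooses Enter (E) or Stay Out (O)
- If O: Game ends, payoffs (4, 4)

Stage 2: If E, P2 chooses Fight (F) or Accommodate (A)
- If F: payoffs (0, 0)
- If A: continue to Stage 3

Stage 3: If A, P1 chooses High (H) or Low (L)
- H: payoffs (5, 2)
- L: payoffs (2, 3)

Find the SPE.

SPE: (E, A, H); Outcome (5, 2)

Work:
Stage 3: P1 chooses H (5 vs 2)
Stage 2: P2: F->0, A->2 (anticipating H). Choose A
Stage 1: P1: O->4, E->5 (anticipating A, H). Choose E
SPE path: E -> A -> H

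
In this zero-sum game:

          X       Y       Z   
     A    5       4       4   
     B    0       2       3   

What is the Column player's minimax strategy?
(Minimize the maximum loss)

Column should play Y or Z (all achieve the minimum), value = 4

Work:
Column player minimizes Row's maximum payoff:
Column X: max payoff to Row = 5
Column Y: max payoff to Row = 4
Column Z: max payoff to Row = 4
Minimum is 4, achieved by columns Y, Z (tied).
Each of Y or Z is a minimax strategy.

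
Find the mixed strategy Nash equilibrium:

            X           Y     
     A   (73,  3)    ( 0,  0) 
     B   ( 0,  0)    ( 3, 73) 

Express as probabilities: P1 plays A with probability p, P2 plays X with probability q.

p = 0.9605, q = 0.0395

Work:
Find probabilities that make opponent indifferent:
P2 chooses q to make P1 indifferent between A and B
P1 chooses p to make P2 indifferent between X and Y
Mixed NE: P1 plays (A: 0.9605, B: 0.0395), P2 plays (X: 0.0395, Y: 0.9605)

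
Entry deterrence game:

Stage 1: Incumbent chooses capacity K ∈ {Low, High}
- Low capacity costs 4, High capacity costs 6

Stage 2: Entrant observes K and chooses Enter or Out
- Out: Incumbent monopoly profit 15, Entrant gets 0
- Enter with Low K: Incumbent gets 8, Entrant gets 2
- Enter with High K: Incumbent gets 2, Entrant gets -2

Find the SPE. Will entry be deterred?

SPE: (High, Enter|Low, Out|High); Entry deterred. Incumbent net profit = 9

Work:
After Low K: Entrant enters (2 > 0)
After High K: Entrant stays out (-2 < 0)
Incumbent: Low → 8−4=4, High → 15−6=9
Incumbent chooses High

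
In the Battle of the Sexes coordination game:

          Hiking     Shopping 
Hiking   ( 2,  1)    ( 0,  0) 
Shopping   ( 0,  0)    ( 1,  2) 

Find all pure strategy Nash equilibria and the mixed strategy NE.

Pure NE: (Hiking, Hiking) and (Shopping, Shopping); Mixed NE: p = 0.6667, q = 0.3333

Work:
Check pure NE:
(Hiking, Hiking): (2, 1) - no unilateral deviation beneficial
(Shopping, Shopping): (1, 2) - no unilateral deviation beneficial
Mixed NE: P1 plays Hiking with p = 0.6667, P2 plays Hiking with q = 0.3333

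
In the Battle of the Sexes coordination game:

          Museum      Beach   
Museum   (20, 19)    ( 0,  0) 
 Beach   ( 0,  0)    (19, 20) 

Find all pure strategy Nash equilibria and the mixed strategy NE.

Pure NE: (Museum, Museum) and (Beach, Beach); Mixed NE: p = 0.5128, q = 0.4872

Work:
Check pure NE:
(Museum, Museum): (20, 19) - no unilateral deviation beneficial
(Beach, Beach): (19, 20) - no unilateral deviation beneficial
Mixed NE: P1 plays Museum with p = 0.5128, P2 plays Museum with q = 0.4872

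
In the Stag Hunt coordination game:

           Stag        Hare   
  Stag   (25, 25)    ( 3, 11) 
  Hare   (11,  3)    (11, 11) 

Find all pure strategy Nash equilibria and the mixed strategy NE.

Pure NE: (Stag, Stag) and (Hare, Hare); Mixed NE: p = 0.3636, q = 0.3636

Work:
Check pure NE:
(Stag, Stag): (25, 25) - no unilateral deviation beneficial
(Hare, Hare): (11, 11) - no unilateral deviation beneficial
Mixed NE: P1 plays Stag with p = 0.3636, P2 plays Stag with q = 0.3636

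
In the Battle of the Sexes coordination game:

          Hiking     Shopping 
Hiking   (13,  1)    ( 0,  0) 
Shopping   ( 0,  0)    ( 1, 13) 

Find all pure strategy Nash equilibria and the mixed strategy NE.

Pure NE: (Hiking, Hiking) and (Shopping, Shopping); Mixed NE: p = 0.9286, q = 0.0714

Work:
Check pure NE:
(Hiking, Hiking): (13, 1) - no unilateral deviation beneficial
(Shopping, Shopping): (1, 13) - no unilateral deviation beneficial
Mixed NE: P1 plays Hiking with p = 0.9286, P2 plays Hiking with q = 0.0714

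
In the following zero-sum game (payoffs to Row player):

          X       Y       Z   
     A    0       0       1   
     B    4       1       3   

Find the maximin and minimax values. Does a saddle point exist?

Maximin = 1, Minimax = 1, Saddle: True

Work:
Row minimums: [0, 1] → maximin = 1
Column maximums: [4, 1, 3] → minimax = 1
Saddle point exists! Game value = 1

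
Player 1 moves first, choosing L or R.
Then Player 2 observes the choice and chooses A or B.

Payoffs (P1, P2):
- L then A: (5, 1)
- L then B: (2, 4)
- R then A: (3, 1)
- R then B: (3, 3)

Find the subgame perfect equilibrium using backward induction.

P1 plays R, P2 plays B after L and B after R; Payoff (3, 3)

Work:
Backward induction:
After L: P2 chooses B → P1 gets 2
After R: P2 chooses B → P1 gets 3
P1 chooses R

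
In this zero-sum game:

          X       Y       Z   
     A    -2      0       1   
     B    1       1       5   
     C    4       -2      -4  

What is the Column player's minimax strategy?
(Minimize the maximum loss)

Column should play Y, value = 1

Work:
Column player minimizes Row's maximum payoff:
Column X: max payoff to Row = 4
Column Y: max payoff to Row = 1
Column Z: max payoff to Row = 5
Minimum is 1, achieved by column Y.
Minimax strategy: Y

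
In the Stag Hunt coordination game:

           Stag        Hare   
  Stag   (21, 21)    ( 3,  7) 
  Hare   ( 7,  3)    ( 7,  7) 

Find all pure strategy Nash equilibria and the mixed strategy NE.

Pure NE: (Stag, Stag) and (Hare, Hare); Mixed NE: p = 0.2222, q = 0.2222

Work:
Check pure NE:
(Stag, Stag): (21, 21) - no unilateral deviation beneficial
(Hare, Hare): (7, 7) - no unilateral deviation beneficial
Mixed NE: P1 plays Stag with p = 0.2222, P2 plays Stag with q = 0.2222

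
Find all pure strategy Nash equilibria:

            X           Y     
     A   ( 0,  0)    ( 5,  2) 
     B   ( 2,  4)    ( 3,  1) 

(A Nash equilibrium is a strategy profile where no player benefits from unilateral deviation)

Nash equilibrium: (A, Y), (B, X)

Work:
Best responses:
  P1 vs X: payoffs [0, 2] → best response B (payoff 2)
  P1 vs Y: payoffs [5, 3] → best response A (payoff 5)
  P2 vs A: payoffs [0, 2] → best response Y (payoff 2)
  P2 vs B: payoffs [4, 1] → best response X (payoff 4)
Mutual best responses: (A,Y), (B,X) → Nash equilibria.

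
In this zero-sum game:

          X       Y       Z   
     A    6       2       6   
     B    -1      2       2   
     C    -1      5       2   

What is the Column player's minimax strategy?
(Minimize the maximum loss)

Column should play Y, value = 5

Work:
Column player minimizes Row's maximum payoff:
Column X: max payoff to Row = 6
Column Y: max payoff to Row = 5
Column Z: max payoff to Row = 6
Minimum is 5, achieved by column Y.
Minimax strategy: Y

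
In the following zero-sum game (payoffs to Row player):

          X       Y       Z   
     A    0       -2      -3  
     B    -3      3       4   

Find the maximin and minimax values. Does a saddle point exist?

Maximin = -3, Minimax = 0, Saddle: False

Work:
Row minimums: [-3, -3] → maximin = -3
Column maximums: [0, 3, 4] → minimax = 0
No saddle point (maximin ≠ minimax). Mixed strategy needed.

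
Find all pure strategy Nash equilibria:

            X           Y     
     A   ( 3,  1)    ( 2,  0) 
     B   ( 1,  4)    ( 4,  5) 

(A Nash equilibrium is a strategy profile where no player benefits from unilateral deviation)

Nash equilibrium: (A, X), (B, Y)

Work:
Best responses:
  P1 vs X: payoffs [3, 1] → best response A (payoff 3)
  P1 vs Y: payoffs [2, 4] → best response B (payoff 4)
  P2 vs A: payoffs [1, 0] → best response X (payoff 1)
  P2 vs B: payoffs [4, 5] → best response Y (payoff 5)
Mutual best responses: (A,X), (B,Y) → Nash equilibria.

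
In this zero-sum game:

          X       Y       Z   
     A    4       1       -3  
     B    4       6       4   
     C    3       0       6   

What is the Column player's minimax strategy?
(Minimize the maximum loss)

Column should play X, value = 4

Work:
Column player minimizes Row's maximum payoff:
Column X: max payoff to Row = 4
Column Y: max payoff to Row = 6
Column Z: max payoff to Row = 6
Minimum is 4, achieved by column X.
Minimax strategy: X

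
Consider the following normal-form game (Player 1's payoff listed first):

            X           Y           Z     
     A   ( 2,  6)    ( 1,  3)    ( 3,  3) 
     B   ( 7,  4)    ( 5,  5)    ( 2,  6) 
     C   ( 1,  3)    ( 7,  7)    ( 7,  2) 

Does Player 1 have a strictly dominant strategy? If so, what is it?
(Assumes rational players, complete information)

No strictly dominant strategy exists for Player 1

Work:
A strategy strictly dominates another if it gives a strictly higher payoff against every opponent action. Compare each pair of P1's strategies column-by-column:
  A vs B: [2 vs 7, 1 vs 5, 3 vs 2] → A does not strictly dominate B (column X: 2 ≤ 7)
  A vs C: [2 vs 1, 1 vs 7, 3 vs 7] → A does not strictly dominate C (column Y: 1 ≤ 7)
  B vs A: [7 vs 2, 5 vs 1, 2 vs 3] → B does not strictly dominate A (column Z: 2 ≤ 3)
  B vs C: [7 vs 1, 5 vs 7, 2 vs 7] → B does not strictly dominate C (column Y: 5 ≤ 7)
  C vs A: [1 vs 2, 7 vs 1, 7 vs 3] → C does not strictly dominate A (column X: 1 ≤ 2)
  C vs B: [1 vs 7, 7 vs 5, 7 vs 2] → C does not strictly dominate B (column X: 1 ≤ 7)
No single strategy strictly dominates all others → no strictly dominant strategy.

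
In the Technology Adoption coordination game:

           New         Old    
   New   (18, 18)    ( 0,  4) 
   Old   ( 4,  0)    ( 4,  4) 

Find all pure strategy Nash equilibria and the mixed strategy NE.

Pure NE: (New, New) and (Old, Old); Mixed NE: p = 0.2222, q = 0.2222

Work:
Check pure NE:
(New, New): (18, 18) - no unilateral deviation beneficial
(Old, Old): (4, 4) - no unilateral deviation beneficial
Mixed NE: P1 plays New with p = 0.2222, P2 plays New with q = 0.2222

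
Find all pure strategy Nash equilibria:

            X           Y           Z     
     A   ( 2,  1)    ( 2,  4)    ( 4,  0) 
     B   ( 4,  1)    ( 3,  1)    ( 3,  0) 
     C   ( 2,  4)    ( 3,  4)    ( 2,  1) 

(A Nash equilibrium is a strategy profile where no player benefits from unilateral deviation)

Nash equilibrium: (B, X), (B, Y), (C, Y)

Work:
Best responses:
  P1 vs X: payoffs [2, 4, 2] → best response B (payoff 4)
  P1 vs Y: payoffs [2, 3, 3] → best response B/C (payoff 3)
  P1 vs Z: payoffs [4, 3, 2] → best response A (payoff 4)
  P2 vs A: payoffs [1, 4, 0] → best response Y (payoff 4)
  P2 vs B: payoffs [1, 1, 0] → best response X/Y (payoff 1)
  P2 vs C: payoffs [4, 4, 1] → best response X/Y (payoff 4)
Mutual best responses: (B,X), (B,Y), (C,Y) → Nash equilibria.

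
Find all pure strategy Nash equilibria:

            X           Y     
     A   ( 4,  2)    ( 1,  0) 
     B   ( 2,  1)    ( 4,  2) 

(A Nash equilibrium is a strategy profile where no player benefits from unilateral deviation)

Nash equilibrium: (A, X), (B, Y)

Work:
Best responses:
  P1 vs X: payoffs [4, 2] → best response A (payoff 4)
  P1 vs Y: payoffs [1, 4] → best response B (payoff 4)
  P2 vs A: payoffs [2, 0] → best response X (payoff 2)
  P2 vs B: payoffs [1, 2] → best response Y (payoff 2)
Mutual best responses: (A,X), (B,Y) → Nash equilibria.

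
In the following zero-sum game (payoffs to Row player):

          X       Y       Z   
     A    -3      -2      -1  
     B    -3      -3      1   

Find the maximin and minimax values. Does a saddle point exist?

Maximin = -3, Minimax = -3, Saddle: True

Work:
Row minimums: [-3, -3] → maximin = -3
Column maximums: [-3, -2, 1] → minimax = -3
Saddle point exists! Game value = -3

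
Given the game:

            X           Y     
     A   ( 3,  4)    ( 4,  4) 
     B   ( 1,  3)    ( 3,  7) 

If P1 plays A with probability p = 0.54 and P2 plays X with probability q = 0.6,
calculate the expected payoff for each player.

E[P1] = 2.664, E[P2] = 4.276

Work:
E[P1] = p·q·π₁(A,X) + p·(1-q)·π₁(A,Y) + (1-p)·q·π₁(B,X) + (1-p)·(1-q)·π₁(B,Y)
= 0.54·0.6·3 + 0.54·0.4·4 + 0.46·0.6·1 + 0.46·0.4·3
= 2.664

E[P2] = 4.276 (similar calculation)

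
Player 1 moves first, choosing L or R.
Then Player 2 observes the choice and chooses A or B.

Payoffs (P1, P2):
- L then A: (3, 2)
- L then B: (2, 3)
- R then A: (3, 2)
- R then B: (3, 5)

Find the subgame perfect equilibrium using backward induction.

P1 plays R, P2 plays B after L and B after R; Payoff (3, 5)

Work:
Backward induction:
After L: P2 chooses B → P1 gets 2
After R: P2 chooses B → P1 gets 3
P1 chooses R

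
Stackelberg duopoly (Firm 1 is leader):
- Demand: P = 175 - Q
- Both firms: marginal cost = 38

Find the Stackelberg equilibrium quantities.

q₁* (leader) = 68.5, q₂* (follower) = 34.25

Work:
Follower's reaction: q₂ = (a - c - q₁)/2
Leader substitutes: π₁ = q₁·(a - q₁ - (a-c-q₁)/2 - c)
FOC: q₁* = (175 - 38)/2 = 68.50
Then: q₂* = (175 - 38 - 68.5)/2 = 34.25
Leader has first-mover advantage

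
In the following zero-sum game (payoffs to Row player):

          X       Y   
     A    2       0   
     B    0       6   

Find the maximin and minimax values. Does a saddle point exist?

Maximin = 0, Minimax = 2, Saddle: False

Work:
Row minimums: [0, 0] → maximin = 0
Column maximums: [2, 6] → minimax = 2
No saddle point (maximin ≠ minimax). Mixed strategy needed.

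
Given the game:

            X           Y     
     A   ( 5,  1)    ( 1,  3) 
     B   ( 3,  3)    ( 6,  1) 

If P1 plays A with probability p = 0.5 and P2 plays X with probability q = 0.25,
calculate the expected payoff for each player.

E[P1] = 3.625, E[P2] = 2.0

Work:
E[P1] = p·q·π₁(A,X) + p·(1-q)·π₁(A,Y) + (1-p)·q·π₁(B,X) + (1-p)·(1-q)·π₁(B,Y)
= 0.5·0.25·5 + 0.5·0.75·1 + 0.5·0.25·3 + 0.5·0.75·6
= 3.625

E[P2] = 2.0 (similar calculation)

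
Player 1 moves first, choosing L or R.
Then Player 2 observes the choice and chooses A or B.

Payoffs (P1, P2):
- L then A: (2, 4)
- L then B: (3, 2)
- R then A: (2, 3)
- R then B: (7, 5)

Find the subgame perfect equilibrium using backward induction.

P1 plays R, P2 plays A after L and B after R; Payoff (7, 5)

Work:
Backward induction:
After L: P2 chooses A → P1 gets 2
After R: P2 chooses B → P1 gets 7
P1 chooses R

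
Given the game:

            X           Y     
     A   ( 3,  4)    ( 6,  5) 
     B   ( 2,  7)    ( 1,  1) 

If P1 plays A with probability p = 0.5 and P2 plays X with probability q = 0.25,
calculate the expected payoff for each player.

E[P1] = 3.25, E[P2] = 3.625

Work:
E[P1] = p·q·π₁(A,X) + p·(1-q)·π₁(A,Y) + (1-p)·q·π₁(B,X) + (1-p)·(1-q)·π₁(B,Y)
= 0.5·0.25·3 + 0.5·0.75·6 + 0.5·0.25·2 + 0.5·0.75·1
= 3.25

E[P2] = 3.625 (similar calculation)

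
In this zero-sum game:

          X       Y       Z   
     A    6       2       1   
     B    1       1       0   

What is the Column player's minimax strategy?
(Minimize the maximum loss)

Column should play Z, value = 1

Work:
Column player minimizes Row's maximum payoff:
Column X: max payoff to Row = 6
Column Y: max payoff to Row = 2
Column Z: max payoff to Row = 1
Minimum is 1, achieved by column Z.
Minimax strategy: Z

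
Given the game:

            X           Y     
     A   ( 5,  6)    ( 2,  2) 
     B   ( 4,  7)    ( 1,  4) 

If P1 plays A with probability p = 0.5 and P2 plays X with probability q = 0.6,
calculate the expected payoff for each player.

E[P1] = 3.3, E[P2] = 5.1

Work:
E[P1] = p·q·π₁(A,X) + p·(1-q)·π₁(A,Y) + (1-p)·q·π₁(B,X) + (1-p)·(1-q)·π₁(B,Y)
= 0.5·0.6·5 + 0.5·0.4·2 + 0.5·0.6·4 + 0.5·0.4·1
= 3.3

E[P2] = 5.1 (similar calculation)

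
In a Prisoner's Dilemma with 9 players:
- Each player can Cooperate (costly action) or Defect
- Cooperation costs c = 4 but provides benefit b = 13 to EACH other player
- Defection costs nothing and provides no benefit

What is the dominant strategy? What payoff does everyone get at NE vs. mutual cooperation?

Dominant: Defect; NE payoff = 0; Coop payoff = 100

Work:
Defect dominates (saves cost c = 4, benefit to others is external)
NE: All defect → everyone gets 0
If all cooperate: each receives (8)×13 - 4 = 100
Social dilemma: 100 > 0 but NE gives 0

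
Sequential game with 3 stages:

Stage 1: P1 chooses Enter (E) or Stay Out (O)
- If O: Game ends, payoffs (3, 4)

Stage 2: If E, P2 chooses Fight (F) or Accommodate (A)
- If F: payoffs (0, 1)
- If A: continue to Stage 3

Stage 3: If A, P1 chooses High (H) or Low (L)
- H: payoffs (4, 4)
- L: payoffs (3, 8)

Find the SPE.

SPE: (E, A, H); Outcome (4, 4)

Work:
Stage 3: P1 chooses H (4 vs 3)
Stage 2: P2: F->1, A->4 (anticipating H). Choose A
Stage 1: P1: O->3, E->4 (anticipating A, H). Choose E
SPE path: E -> A -> H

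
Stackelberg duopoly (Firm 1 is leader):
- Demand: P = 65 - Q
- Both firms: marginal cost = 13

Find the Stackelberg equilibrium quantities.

q₁* (leader) = 26.0, q₂* (follower) = 13.0

Work:
Follower's reaction: q₂ = (a - c - q₁)/2
Leader substitutes: π₁ = q₁·(a - q₁ - (a-c-q₁)/2 - c)
FOC: q₁* = (65 - 13)/2 = 26.00
Then: q₂* = (65 - 13 - 26.0)/2 = 13.00
Leader has first-mover advantage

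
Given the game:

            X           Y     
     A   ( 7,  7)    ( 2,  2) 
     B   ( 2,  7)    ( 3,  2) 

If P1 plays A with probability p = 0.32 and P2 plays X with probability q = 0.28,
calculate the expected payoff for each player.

E[P1] = 2.9376, E[P2] = 3.4

Work:
E[P1] = p·q·π₁(A,X) + p·(1-q)·π₁(A,Y) + (1-p)·q·π₁(B,X) + (1-p)·(1-q)·π₁(B,Y)
= 0.32·0.28·7 + 0.32·0.72·2 + 0.68·0.28·2 + 0.68·0.72·3
= 2.9376

E[P2] = 3.4 (similar calculation)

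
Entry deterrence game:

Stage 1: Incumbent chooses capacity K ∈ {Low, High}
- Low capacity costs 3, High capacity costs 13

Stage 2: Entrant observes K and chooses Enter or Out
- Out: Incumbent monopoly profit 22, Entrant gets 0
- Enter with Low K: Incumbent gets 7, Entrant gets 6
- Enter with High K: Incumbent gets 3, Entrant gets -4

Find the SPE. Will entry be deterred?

SPE: (High, Enter|Low, Out|High); Entry deterred. Incumbent net profit = 9

Work:
After Low K: Entrant enters (6 > 0)
After High K: Entrant stays out (-4 < 0)
Incumbent: Low → 7−3=4, High → 22−13=9
Incumbent chooses High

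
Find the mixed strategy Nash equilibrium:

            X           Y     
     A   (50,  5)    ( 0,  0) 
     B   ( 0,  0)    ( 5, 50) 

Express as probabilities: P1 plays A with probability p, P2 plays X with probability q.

p = 0.9091, q = 0.0909

Work:
Find probabilities that make opponent indifferent:
P2 chooses q to make P1 indifferent between A and B
P1 chooses p to make P2 indifferent between X and Y
Mixed NE: P1 plays (A: 0.9091, B: 0.0909), P2 plays (X: 0.0909, Y: 0.9091)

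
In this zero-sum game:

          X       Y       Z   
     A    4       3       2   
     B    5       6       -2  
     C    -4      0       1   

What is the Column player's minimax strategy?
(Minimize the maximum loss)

Column should play Z, value = 2

Work:
Column player minimizes Row's maximum payoff:
Column X: max payoff to Row = 5
Column Y: max payoff to Row = 6
Column Z: max payoff to Row = 2
Minimum is 2, achieved by column Z.
Minimax strategy: Z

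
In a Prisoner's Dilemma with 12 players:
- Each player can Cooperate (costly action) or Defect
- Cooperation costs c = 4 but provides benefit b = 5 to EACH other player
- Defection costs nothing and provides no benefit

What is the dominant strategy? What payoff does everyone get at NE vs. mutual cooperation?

Dominant: Defect; NE payoff = 0; Coop payoff = 51

Work:
Defect dominates (saves cost c = 4, benefit to others is external)
NE: All defect → everyone gets 0
If all cooperate: each receives (11)×5 - 4 = 51
Social dilemma: 51 > 0 but NE gives 0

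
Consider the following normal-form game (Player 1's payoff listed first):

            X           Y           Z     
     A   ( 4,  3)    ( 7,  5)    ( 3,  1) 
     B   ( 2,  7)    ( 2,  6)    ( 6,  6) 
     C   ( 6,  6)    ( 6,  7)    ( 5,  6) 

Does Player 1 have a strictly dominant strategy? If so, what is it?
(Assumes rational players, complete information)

No strictly dominant strategy exists for Player 1

Work:
A strategy strictly dominates another if it gives a strictly higher payoff against every opponent action. Compare each pair of P1's strategies column-by-column:
  A vs B: [4 vs 2, 7 vs 2, 3 vs 6] → A does not strictly dominate B (column Z: 3 ≤ 6)
  A vs C: [4 vs 6, 7 vs 6, 3 vs 5] → A does not strictly dominate C (column X: 4 ≤ 6)
  B vs A: [2 vs 4, 2 vs 7, 6 vs 3] → B does not strictly dominate A (column X: 2 ≤ 4)
  B vs C: [2 vs 6, 2 vs 6, 6 vs 5] → B does not strictly dominate C (column X: 2 ≤ 6)
  C vs A: [6 vs 4, 6 vs 7, 5 vs 3] → C does not strictly dominate A (column Y: 6 ≤ 7)
  C vs B: [6 vs 2, 6 vs 2, 5 vs 6] → C does not strictly dominate B (column Z: 5 ≤ 6)
No single strategy strictly dominates all others → no strictly dominant strategy.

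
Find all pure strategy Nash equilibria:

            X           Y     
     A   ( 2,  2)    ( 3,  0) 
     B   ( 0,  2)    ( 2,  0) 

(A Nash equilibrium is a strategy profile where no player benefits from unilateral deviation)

Nash equilibrium: (A, X)

Work:
Best responses:
  P1 vs X: payoffs [2, 0] → best response A (payoff 2)
  P1 vs Y: payoffs [3, 2] → best response A (payoff 3)
  P2 vs A: payoffs [2, 0] → best response X (payoff 2)
  P2 vs B: payoffs [2, 0] → best response X (payoff 2)
Mutual best responses: (A,X) → Nash equilibria.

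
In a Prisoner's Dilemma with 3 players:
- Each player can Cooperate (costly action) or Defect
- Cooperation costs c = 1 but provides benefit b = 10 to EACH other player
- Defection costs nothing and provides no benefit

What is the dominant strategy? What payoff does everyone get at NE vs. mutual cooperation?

Dominant: Defect; NE payoff = 0; Coop payoff = 19

Work:
Defect dominates (saves cost c = 1, benefit to others is external)
NE: All defect → everyone gets 0
If all cooperate: each receives (2)×10 - 1 = 19
Social dilemma: 19 > 0 but NE gives 0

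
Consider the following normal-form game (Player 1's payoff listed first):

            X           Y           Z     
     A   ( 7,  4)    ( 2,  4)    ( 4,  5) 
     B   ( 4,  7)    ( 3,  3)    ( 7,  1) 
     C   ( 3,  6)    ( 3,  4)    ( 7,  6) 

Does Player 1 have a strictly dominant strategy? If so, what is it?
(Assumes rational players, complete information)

No strictly dominant strategy exists for Player 1

Work:
A strategy strictly dominates another if it gives a strictly higher payoff against every opponent action. Compare each pair of P1's strategies column-by-column:
  A vs B: [7 vs 4, 2 vs 3, 4 vs 7] → A does not strictly dominate B (column Y: 2 ≤ 3)
  A vs C: [7 vs 3, 2 vs 3, 4 vs 7] → A does not strictly dominate C (column Y: 2 ≤ 3)
  B vs A: [4 vs 7, 3 vs 2, 7 vs 4] → B does not strictly dominate A (column X: 4 ≤ 7)
  B vs C: [4 vs 3, 3 vs 3, 7 vs 7] → B does not strictly dominate C (column Y: 3 ≤ 3)
  C vs A: [3 vs 7, 3 vs 2, 7 vs 4] → C does not strictly dominate A (column X: 3 ≤ 7)
  C vs B: [3 vs 4, 3 vs 3, 7 vs 7] → C does not strictly dominate B (column X: 3 ≤ 4)
No single strategy strictly dominates all others → no strictly dominant strategy.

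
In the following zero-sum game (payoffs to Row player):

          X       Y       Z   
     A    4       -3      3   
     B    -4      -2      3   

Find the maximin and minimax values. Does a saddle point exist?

Maximin = -3, Minimax = -2, Saddle: False

Work:
Row minimums: [-3, -4] → maximin = -3
Column maximums: [4, -2, 3] → minimax = -2
No saddle point (maximin ≠ minimax). Mixed strategy needed.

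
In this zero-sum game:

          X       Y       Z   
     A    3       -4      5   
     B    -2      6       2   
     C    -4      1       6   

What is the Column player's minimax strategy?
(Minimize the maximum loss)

Column should play X, value = 3

Work:
Column player minimizes Row's maximum payoff:
Column X: max payoff to Row = 3
Column Y: max payoff to Row = 6
Column Z: max payoff to Row = 6
Minimum is 3, achieved by column X.
Minimax strategy: X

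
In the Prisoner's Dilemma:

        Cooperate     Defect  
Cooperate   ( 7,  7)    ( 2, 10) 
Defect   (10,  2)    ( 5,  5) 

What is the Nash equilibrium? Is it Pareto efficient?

(Defect, Defect) is NE; not Pareto efficient

Work:
Defect dominates Cooperate for both players:
If P2 cooperates: Defect (10) > Cooperate (7)
If P2 defects: Defect (5) > Cooperate (2)
NE: (Defect, Defect) with payoff (5, 5)
But (Cooperate, Cooperate) = (7, 7) Pareto dominates (5, 5)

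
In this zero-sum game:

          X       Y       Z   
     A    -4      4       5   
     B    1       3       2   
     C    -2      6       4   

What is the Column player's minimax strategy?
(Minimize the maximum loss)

Column should play X, value = 1

Work:
Column player minimizes Row's maximum payoff:
Column X: max payoff to Row = 1
Column Y: max payoff to Row = 6
Column Z: max payoff to Row = 5
Minimum is 1, achieved by column X.
Minimax strategy: X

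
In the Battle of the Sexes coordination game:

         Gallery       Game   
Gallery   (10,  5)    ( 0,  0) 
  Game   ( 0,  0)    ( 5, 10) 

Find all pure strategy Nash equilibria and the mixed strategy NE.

Pure NE: (Gallery, Gallery) and (Game, Game); Mixed NE: p = 0.6667, q = 0.3333

Work:
Check pure NE:
(Gallery, Gallery): (10, 5) - no unilateral deviation beneficial
(Game, Game): (5, 10) - no unilateral deviation beneficial
Mixed NE: P1 plays Gallery with p = 0.6667, P2 plays Gallery with q = 0.3333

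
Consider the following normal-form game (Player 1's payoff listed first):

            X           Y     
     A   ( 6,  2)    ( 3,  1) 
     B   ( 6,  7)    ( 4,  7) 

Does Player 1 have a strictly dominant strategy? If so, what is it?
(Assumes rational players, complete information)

No strictly dominant strategy exists for Player 1

Work:
A strategy strictly dominates another if it gives a strictly higher payoff against every opponent action. Compare each pair of P1's strategies column-by-column:
  A vs B: [6 vs 6, 3 vs 4] → A does not strictly dominate B (column X: 6 ≤ 6)
  B vs A: [6 vs 6, 4 vs 3] → B does not strictly dominate A (column X: 6 ≤ 6)
No single strategy strictly dominates all others → no strictly dominant strategy.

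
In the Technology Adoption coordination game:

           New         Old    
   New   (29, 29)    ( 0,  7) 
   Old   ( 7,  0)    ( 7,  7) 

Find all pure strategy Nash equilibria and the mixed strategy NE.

Pure NE: (New, New) and (Old, Old); Mixed NE: p = 0.2414, q = 0.2414

Work:
Check pure NE:
(New, New): (29, 29) - no unilateral deviation beneficial
(Old, Old): (7, 7) - no unilateral deviation beneficial
Mixed NE: P1 plays New with p = 0.2414, P2 plays New with q = 0.2414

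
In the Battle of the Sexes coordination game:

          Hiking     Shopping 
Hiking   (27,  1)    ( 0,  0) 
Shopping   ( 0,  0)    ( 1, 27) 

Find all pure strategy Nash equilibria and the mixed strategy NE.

Pure NE: (Hiking, Hiking) and (Shopping, Shopping); Mixed NE: p = 0.9643, q = 0.0357

Work:
Check pure NE:
(Hiking, Hiking): (27, 1) - no unilateral deviation beneficial
(Shopping, Shopping): (1, 27) - no unilateral deviation beneficial
Mixed NE: P1 plays Hiking with p = 0.9643, P2 plays Hiking with q = 0.0357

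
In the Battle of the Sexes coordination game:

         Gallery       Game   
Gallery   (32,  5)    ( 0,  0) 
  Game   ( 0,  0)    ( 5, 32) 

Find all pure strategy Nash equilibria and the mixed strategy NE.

Pure NE: (Gallery, Gallery) and (Game, Game); Mixed NE: p = 0.8649, q = 0.1351

Work:
Check pure NE:
(Gallery, Gallery): (32, 5) - no unilateral deviation beneficial
(Game, Game): (5, 32) - no unilateral deviation beneficial
Mixed NE: P1 plays Gallery with p = 0.8649, P2 plays Gallery with q = 0.1351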